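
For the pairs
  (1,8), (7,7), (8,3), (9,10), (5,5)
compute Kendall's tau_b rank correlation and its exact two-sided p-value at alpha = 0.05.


Step 1: Enumerate the 10 unordered pairs (i,j) with i<j and classify each by sign(x_j-x_i) * sign(y_j-y_i).
  (1,2):dx=+6,dy=-1->D; (1,3):dx=+7,dy=-5->D; (1,4):dx=+8,dy=+2->C; (1,5):dx=+4,dy=-3->D
  (2,3):dx=+1,dy=-4->D; (2,4):dx=+2,dy=+3->C; (2,5):dx=-2,dy=-2->C; (3,4):dx=+1,dy=+7->C
  (3,5):dx=-3,dy=+2->D; (4,5):dx=-4,dy=-5->C
Step 2: C = 5, D = 5, total pairs = 10.
Step 3: tau = (C - D)/(n(n-1)/2) = (5 - 5)/10 = 0.000000.
Step 4: Exact two-sided p-value (enumerate n! = 120 permutations of y under H0): p = 1.000000.
Step 5: alpha = 0.05. fail to reject H0.

tau_b = 0.0000 (C=5, D=5), p = 1.000000, fail to reject H0.


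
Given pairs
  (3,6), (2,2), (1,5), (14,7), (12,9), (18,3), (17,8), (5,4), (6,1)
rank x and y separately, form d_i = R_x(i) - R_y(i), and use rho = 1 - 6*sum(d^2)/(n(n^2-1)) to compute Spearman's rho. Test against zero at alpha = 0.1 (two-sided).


Step 1: Rank x and y separately (midranks; no ties here).
rank(x): 3->3, 2->2, 1->1, 14->7, 12->6, 18->9, 17->8, 5->4, 6->5
rank(y): 6->6, 2->2, 5->5, 7->7, 9->9, 3->3, 8->8, 4->4, 1->1
Step 2: d_i = R_x(i) - R_y(i); compute d_i^2.
  (3-6)^2=9, (2-2)^2=0, (1-5)^2=16, (7-7)^2=0, (6-9)^2=9, (9-3)^2=36, (8-8)^2=0, (4-4)^2=0, (5-1)^2=16
sum(d^2) = 86.
Step 3: rho = 1 - 6*86 / (9*(9^2 - 1)) = 1 - 516/720 = 0.283333.
Step 4: Under H0, t = rho * sqrt((n-2)/(1-rho^2)) = 0.7817 ~ t(7).
Step 5: Two-sided p-value from the t-distribution with 7 df = 0.460030.
Step 6: alpha = 0.1. fail to reject H0.

rho = 0.2833, p = 0.460030, fail to reject H0 at alpha = 0.1.


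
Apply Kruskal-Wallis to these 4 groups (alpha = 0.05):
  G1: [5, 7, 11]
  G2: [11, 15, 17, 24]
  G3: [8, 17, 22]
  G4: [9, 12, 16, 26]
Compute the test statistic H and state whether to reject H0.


Step 1: Combine all N = 14 observations and assign midranks.
sorted (value, group, rank): (5,G1,1), (7,G1,2), (8,G3,3), (9,G4,4), (11,G1,5.5), (11,G2,5.5), (12,G4,7), (15,G2,8), (16,G4,9), (17,G2,10.5), (17,G3,10.5), (22,G3,12), (24,G2,13), (26,G4,14)
Step 2: Sum ranks within each group.
R_1 = 8.5 (n_1 = 3)
R_2 = 37 (n_2 = 4)
R_3 = 25.5 (n_3 = 3)
R_4 = 34 (n_4 = 4)
Step 3: H = 12/(N(N+1)) * sum(R_i^2/n_i) - 3(N+1)
     = 12/(14*15) * (8.5^2/3 + 37^2/4 + 25.5^2/3 + 34^2/4) - 3*15
     = 0.057143 * 872.083 - 45
     = 4.833333.
Step 4: Ties present; correction factor C = 1 - 12/(14^3 - 14) = 0.995604. Corrected H = 4.833333 / 0.995604 = 4.854673.
Step 5: Under H0, H ~ chi^2(3); p-value = 0.182753.
Step 6: alpha = 0.05. fail to reject H0.

H = 4.8547, df = 3, p = 0.182753, fail to reject H0.


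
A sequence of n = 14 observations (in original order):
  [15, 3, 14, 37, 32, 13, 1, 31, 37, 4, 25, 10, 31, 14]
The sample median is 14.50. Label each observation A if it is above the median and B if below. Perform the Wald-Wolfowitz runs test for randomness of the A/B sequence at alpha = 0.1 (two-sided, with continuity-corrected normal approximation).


Step 1: Compute median = 14.50; label A = above, B = below.
Labels in order: ABBAABBAABABAB  (n_A = 7, n_B = 7)
Step 2: Count runs R = 10.
Step 3: Under H0 (random ordering), E[R] = 2*n_A*n_B/(n_A+n_B) + 1 = 2*7*7/14 + 1 = 8.0000.
        Var[R] = 2*n_A*n_B*(2*n_A*n_B - n_A - n_B) / ((n_A+n_B)^2 * (n_A+n_B-1)) = 8232/2548 = 3.2308.
        SD[R] = 1.7974.
Step 4: Continuity-corrected z = (R - 0.5 - E[R]) / SD[R] = (10 - 0.5 - 8.0000) / 1.7974 = 0.8345.
Step 5: Two-sided p-value via normal approximation = 2*(1 - Phi(|z|)) = 0.403986.
Step 6: alpha = 0.1. fail to reject H0.

R = 10, z = 0.8345, p = 0.403986, fail to reject H0.


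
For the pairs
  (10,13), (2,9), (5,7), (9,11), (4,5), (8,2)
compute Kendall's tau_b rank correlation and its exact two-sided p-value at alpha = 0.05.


Step 1: Enumerate the 15 unordered pairs (i,j) with i<j and classify each by sign(x_j-x_i) * sign(y_j-y_i).
  (1,2):dx=-8,dy=-4->C; (1,3):dx=-5,dy=-6->C; (1,4):dx=-1,dy=-2->C; (1,5):dx=-6,dy=-8->C
  (1,6):dx=-2,dy=-11->C; (2,3):dx=+3,dy=-2->D; (2,4):dx=+7,dy=+2->C; (2,5):dx=+2,dy=-4->D
  (2,6):dx=+6,dy=-7->D; (3,4):dx=+4,dy=+4->C; (3,5):dx=-1,dy=-2->C; (3,6):dx=+3,dy=-5->D
  (4,5):dx=-5,dy=-6->C; (4,6):dx=-1,dy=-9->C; (5,6):dx=+4,dy=-3->D
Step 2: C = 10, D = 5, total pairs = 15.
Step 3: tau = (C - D)/(n(n-1)/2) = (10 - 5)/15 = 0.333333.
Step 4: Exact two-sided p-value (enumerate n! = 720 permutations of y under H0): p = 0.469444.
Step 5: alpha = 0.05. fail to reject H0.

tau_b = 0.3333 (C=10, D=5), p = 0.469444, fail to reject H0.


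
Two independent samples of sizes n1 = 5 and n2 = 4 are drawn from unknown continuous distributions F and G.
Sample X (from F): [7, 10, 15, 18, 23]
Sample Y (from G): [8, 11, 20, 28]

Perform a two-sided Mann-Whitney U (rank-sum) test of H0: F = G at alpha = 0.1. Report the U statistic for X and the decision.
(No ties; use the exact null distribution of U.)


Step 1: Combine and sort all 9 observations; assign midranks.
sorted (value, group): (7,X), (8,Y), (10,X), (11,Y), (15,X), (18,X), (20,Y), (23,X), (28,Y)
ranks: 7->1, 8->2, 10->3, 11->4, 15->5, 18->6, 20->7, 23->8, 28->9
Step 2: Rank sum for X: R1 = 1 + 3 + 5 + 6 + 8 = 23.
Step 3: U_X = R1 - n1(n1+1)/2 = 23 - 5*6/2 = 23 - 15 = 8.
       U_Y = n1*n2 - U_X = 20 - 8 = 12.
Step 4: No ties, so the exact null distribution of U (based on enumerating the C(9,5) = 126 equally likely rank assignments) gives the two-sided p-value.
Step 5: p-value = 0.730159; compare to alpha = 0.1. fail to reject H0.

U_X = 8, p = 0.730159, fail to reject H0 at alpha = 0.1.


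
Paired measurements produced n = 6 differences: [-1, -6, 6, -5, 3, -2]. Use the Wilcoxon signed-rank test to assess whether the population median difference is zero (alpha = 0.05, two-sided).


Step 1: Drop any zero differences (none here) and take |d_i|.
|d| = [1, 6, 6, 5, 3, 2]
Step 2: Midrank |d_i| (ties get averaged ranks).
ranks: |1|->1, |6|->5.5, |6|->5.5, |5|->4, |3|->3, |2|->2
Step 3: Attach original signs; sum ranks with positive sign and with negative sign.
W+ = 5.5 + 3 = 8.5
W- = 1 + 5.5 + 4 + 2 = 12.5
(Check: W+ + W- = 21 should equal n(n+1)/2 = 21.)
Step 4: Test statistic W = min(W+, W-) = 8.5.
Step 5: Ties in |d|, so use the tie-corrected normal approximation.
        E[W] = n(n+1)/4 = 6*7/4 = 10.5.
        Tie groups: |d|=6 (t=2); sum(t^3 - t) = 6.
        Var[W] = n(n+1)(2n+1)/24 - sum(t^3-t)/48 = 546/24 - 6/48 = 22.625.
        z = (W - E[W]) / sqrt(Var[W]) = (8.5 - 10.5) / 4.7566 = -0.4205.
        Two-sided p = 2*Phi(z) = 0.674142.
Step 6: alpha = 0.05. fail to reject H0.

W+ = 8.5, W- = 12.5, W = min = 8.5, p = 0.674142, fail to reject H0.


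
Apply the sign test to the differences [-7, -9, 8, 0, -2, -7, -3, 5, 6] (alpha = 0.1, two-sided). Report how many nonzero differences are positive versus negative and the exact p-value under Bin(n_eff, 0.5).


Step 1: Discard zero differences. Original n = 9; n_eff = number of nonzero differences = 8.
Nonzero differences (with sign): -7, -9, +8, -2, -7, -3, +5, +6
Step 2: Count signs: positive = 3, negative = 5.
Step 3: Under H0: P(positive) = 0.5, so the number of positives S ~ Bin(8, 0.5).
Step 4: Two-sided exact p-value = sum of Bin(8,0.5) probabilities at or below the observed probability = 0.726562.
Step 5: alpha = 0.1. fail to reject H0.

n_eff = 8, pos = 3, neg = 5, p = 0.726562, fail to reject H0.


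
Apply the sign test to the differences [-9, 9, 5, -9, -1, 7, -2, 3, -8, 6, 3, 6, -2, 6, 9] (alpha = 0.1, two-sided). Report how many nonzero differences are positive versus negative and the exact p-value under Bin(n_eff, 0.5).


Step 1: Discard zero differences. Original n = 15; n_eff = number of nonzero differences = 15.
Nonzero differences (with sign): -9, +9, +5, -9, -1, +7, -2, +3, -8, +6, +3, +6, -2, +6, +9
Step 2: Count signs: positive = 9, negative = 6.
Step 3: Under H0: P(positive) = 0.5, so the number of positives S ~ Bin(15, 0.5).
Step 4: Two-sided exact p-value = sum of Bin(15,0.5) probabilities at or below the observed probability = 0.607239.
Step 5: alpha = 0.1. fail to reject H0.

n_eff = 15, pos = 9, neg = 6, p = 0.607239, fail to reject H0.


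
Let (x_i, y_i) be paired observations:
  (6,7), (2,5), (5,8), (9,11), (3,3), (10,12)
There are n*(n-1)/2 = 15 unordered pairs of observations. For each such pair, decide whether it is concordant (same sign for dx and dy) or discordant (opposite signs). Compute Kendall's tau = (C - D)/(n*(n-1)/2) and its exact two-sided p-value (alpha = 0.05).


Step 1: Enumerate the 15 unordered pairs (i,j) with i<j and classify each by sign(x_j-x_i) * sign(y_j-y_i).
  (1,2):dx=-4,dy=-2->C; (1,3):dx=-1,dy=+1->D; (1,4):dx=+3,dy=+4->C; (1,5):dx=-3,dy=-4->C
  (1,6):dx=+4,dy=+5->C; (2,3):dx=+3,dy=+3->C; (2,4):dx=+7,dy=+6->C; (2,5):dx=+1,dy=-2->D
  (2,6):dx=+8,dy=+7->C; (3,4):dx=+4,dy=+3->C; (3,5):dx=-2,dy=-5->C; (3,6):dx=+5,dy=+4->C
  (4,5):dx=-6,dy=-8->C; (4,6):dx=+1,dy=+1->C; (5,6):dx=+7,dy=+9->C
Step 2: C = 13, D = 2, total pairs = 15.
Step 3: tau = (C - D)/(n(n-1)/2) = (13 - 2)/15 = 0.733333.
Step 4: Exact two-sided p-value (enumerate n! = 720 permutations of y under H0): p = 0.055556.
Step 5: alpha = 0.05. fail to reject H0.

tau_b = 0.7333 (C=13, D=2), p = 0.055556, fail to reject H0.


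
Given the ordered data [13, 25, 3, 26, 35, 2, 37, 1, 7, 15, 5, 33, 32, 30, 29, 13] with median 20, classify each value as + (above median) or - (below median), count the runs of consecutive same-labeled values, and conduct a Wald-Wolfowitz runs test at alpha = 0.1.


Step 1: Compute median = 20; label A = above, B = below.
Labels in order: BABAABABBBBAAAAB  (n_A = 8, n_B = 8)
Step 2: Count runs R = 9.
Step 3: Under H0 (random ordering), E[R] = 2*n_A*n_B/(n_A+n_B) + 1 = 2*8*8/16 + 1 = 9.0000.
        Var[R] = 2*n_A*n_B*(2*n_A*n_B - n_A - n_B) / ((n_A+n_B)^2 * (n_A+n_B-1)) = 14336/3840 = 3.7333.
        SD[R] = 1.9322.
Step 4: R = E[R], so z = 0 with no continuity correction.
Step 5: Two-sided p-value via normal approximation = 2*(1 - Phi(|z|)) = 1.000000.
Step 6: alpha = 0.1. fail to reject H0.

R = 9, z = 0.0000, p = 1.000000, fail to reject H0.


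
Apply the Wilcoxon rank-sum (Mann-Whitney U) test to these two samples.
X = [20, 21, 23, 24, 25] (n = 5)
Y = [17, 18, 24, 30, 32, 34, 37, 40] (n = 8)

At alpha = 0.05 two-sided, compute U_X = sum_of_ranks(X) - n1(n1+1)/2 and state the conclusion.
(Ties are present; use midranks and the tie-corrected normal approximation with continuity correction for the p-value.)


Step 1: Combine and sort all 13 observations; assign midranks.
sorted (value, group): (17,Y), (18,Y), (20,X), (21,X), (23,X), (24,X), (24,Y), (25,X), (30,Y), (32,Y), (34,Y), (37,Y), (40,Y)
ranks: 17->1, 18->2, 20->3, 21->4, 23->5, 24->6.5, 24->6.5, 25->8, 30->9, 32->10, 34->11, 37->12, 40->13
Step 2: Rank sum for X: R1 = 3 + 4 + 5 + 6.5 + 8 = 26.5.
Step 3: U_X = R1 - n1(n1+1)/2 = 26.5 - 5*6/2 = 26.5 - 15 = 11.5.
       U_Y = n1*n2 - U_X = 40 - 11.5 = 28.5.
Step 4: Ties are present, so use the tie-corrected normal approximation (with continuity correction) for the p-value.
Step 5: p-value = 0.240919; compare to alpha = 0.05. fail to reject H0.

U_X = 11.5, p = 0.240919, fail to reject H0 at alpha = 0.05.


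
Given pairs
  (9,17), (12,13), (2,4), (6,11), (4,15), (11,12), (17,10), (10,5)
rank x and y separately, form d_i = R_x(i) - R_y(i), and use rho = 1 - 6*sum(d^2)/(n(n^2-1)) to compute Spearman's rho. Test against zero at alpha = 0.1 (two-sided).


Step 1: Rank x and y separately (midranks; no ties here).
rank(x): 9->4, 12->7, 2->1, 6->3, 4->2, 11->6, 17->8, 10->5
rank(y): 17->8, 13->6, 4->1, 11->4, 15->7, 12->5, 10->3, 5->2
Step 2: d_i = R_x(i) - R_y(i); compute d_i^2.
  (4-8)^2=16, (7-6)^2=1, (1-1)^2=0, (3-4)^2=1, (2-7)^2=25, (6-5)^2=1, (8-3)^2=25, (5-2)^2=9
sum(d^2) = 78.
Step 3: rho = 1 - 6*78 / (8*(8^2 - 1)) = 1 - 468/504 = 0.071429.
Step 4: Under H0, t = rho * sqrt((n-2)/(1-rho^2)) = 0.1754 ~ t(6).
Step 5: Two-sided p-value from the t-distribution with 6 df = 0.866526.
Step 6: alpha = 0.1. fail to reject H0.

rho = 0.0714, p = 0.866526, fail to reject H0 at alpha = 0.1.


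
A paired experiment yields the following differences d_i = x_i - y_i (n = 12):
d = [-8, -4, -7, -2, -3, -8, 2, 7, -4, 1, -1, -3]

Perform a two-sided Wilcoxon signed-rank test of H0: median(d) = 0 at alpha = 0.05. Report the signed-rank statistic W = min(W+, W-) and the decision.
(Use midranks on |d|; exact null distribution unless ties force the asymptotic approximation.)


Step 1: Drop any zero differences (none here) and take |d_i|.
|d| = [8, 4, 7, 2, 3, 8, 2, 7, 4, 1, 1, 3]
Step 2: Midrank |d_i| (ties get averaged ranks).
ranks: |8|->11.5, |4|->7.5, |7|->9.5, |2|->3.5, |3|->5.5, |8|->11.5, |2|->3.5, |7|->9.5, |4|->7.5, |1|->1.5, |1|->1.5, |3|->5.5
Step 3: Attach original signs; sum ranks with positive sign and with negative sign.
W+ = 3.5 + 9.5 + 1.5 = 14.5
W- = 11.5 + 7.5 + 9.5 + 3.5 + 5.5 + 11.5 + 7.5 + 1.5 + 5.5 = 63.5
(Check: W+ + W- = 78 should equal n(n+1)/2 = 78.)
Step 4: Test statistic W = min(W+, W-) = 14.5.
Step 5: Ties in |d|, so use the tie-corrected normal approximation.
        E[W] = n(n+1)/4 = 12*13/4 = 39.
        Tie groups: |d|=1 (t=2), |d|=2 (t=2), |d|=3 (t=2), |d|=4 (t=2), |d|=7 (t=2), |d|=8 (t=2); sum(t^3 - t) = 36.
        Var[W] = n(n+1)(2n+1)/24 - sum(t^3-t)/48 = 3900/24 - 36/48 = 161.75.
        z = (W - E[W]) / sqrt(Var[W]) = (14.5 - 39) / 12.7181 = -1.9264.
        Two-sided p = 2*Phi(z) = 0.054056.
Step 6: alpha = 0.05. fail to reject H0.

W+ = 14.5, W- = 63.5, W = min = 14.5, p = 0.054056, fail to reject H0.


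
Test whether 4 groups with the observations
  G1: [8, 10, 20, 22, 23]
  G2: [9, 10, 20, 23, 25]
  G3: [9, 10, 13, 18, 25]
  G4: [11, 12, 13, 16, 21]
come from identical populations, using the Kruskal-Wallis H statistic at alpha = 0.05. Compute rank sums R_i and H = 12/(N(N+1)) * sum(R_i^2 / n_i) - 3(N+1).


Step 1: Combine all N = 20 observations and assign midranks.
sorted (value, group, rank): (8,G1,1), (9,G2,2.5), (9,G3,2.5), (10,G1,5), (10,G2,5), (10,G3,5), (11,G4,7), (12,G4,8), (13,G3,9.5), (13,G4,9.5), (16,G4,11), (18,G3,12), (20,G1,13.5), (20,G2,13.5), (21,G4,15), (22,G1,16), (23,G1,17.5), (23,G2,17.5), (25,G2,19.5), (25,G3,19.5)
Step 2: Sum ranks within each group.
R_1 = 53 (n_1 = 5)
R_2 = 58 (n_2 = 5)
R_3 = 48.5 (n_3 = 5)
R_4 = 50.5 (n_4 = 5)
Step 3: H = 12/(N(N+1)) * sum(R_i^2/n_i) - 3(N+1)
     = 12/(20*21) * (53^2/5 + 58^2/5 + 48.5^2/5 + 50.5^2/5) - 3*21
     = 0.028571 * 2215.1 - 63
     = 0.288571.
Step 4: Ties present; correction factor C = 1 - 54/(20^3 - 20) = 0.993233. Corrected H = 0.288571 / 0.993233 = 0.290537.
Step 5: Under H0, H ~ chi^2(3); p-value = 0.961798.
Step 6: alpha = 0.05. fail to reject H0.

H = 0.2905, df = 3, p = 0.961798, fail to reject H0.


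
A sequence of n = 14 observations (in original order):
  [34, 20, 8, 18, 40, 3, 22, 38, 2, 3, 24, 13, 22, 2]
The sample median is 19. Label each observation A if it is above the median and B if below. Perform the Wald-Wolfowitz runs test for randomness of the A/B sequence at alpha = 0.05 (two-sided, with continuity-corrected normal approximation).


Step 1: Compute median = 19; label A = above, B = below.
Labels in order: AABBABAABBABAB  (n_A = 7, n_B = 7)
Step 2: Count runs R = 10.
Step 3: Under H0 (random ordering), E[R] = 2*n_A*n_B/(n_A+n_B) + 1 = 2*7*7/14 + 1 = 8.0000.
        Var[R] = 2*n_A*n_B*(2*n_A*n_B - n_A - n_B) / ((n_A+n_B)^2 * (n_A+n_B-1)) = 8232/2548 = 3.2308.
        SD[R] = 1.7974.
Step 4: Continuity-corrected z = (R - 0.5 - E[R]) / SD[R] = (10 - 0.5 - 8.0000) / 1.7974 = 0.8345.
Step 5: Two-sided p-value via normal approximation = 2*(1 - Phi(|z|)) = 0.403986.
Step 6: alpha = 0.05. fail to reject H0.

R = 10, z = 0.8345, p = 0.403986, fail to reject H0.


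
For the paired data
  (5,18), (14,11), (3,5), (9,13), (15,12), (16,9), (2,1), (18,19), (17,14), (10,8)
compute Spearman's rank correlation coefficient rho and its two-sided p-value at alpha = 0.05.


Step 1: Rank x and y separately (midranks; no ties here).
rank(x): 5->3, 14->6, 3->2, 9->4, 15->7, 16->8, 2->1, 18->10, 17->9, 10->5
rank(y): 18->9, 11->5, 5->2, 13->7, 12->6, 9->4, 1->1, 19->10, 14->8, 8->3
Step 2: d_i = R_x(i) - R_y(i); compute d_i^2.
  (3-9)^2=36, (6-5)^2=1, (2-2)^2=0, (4-7)^2=9, (7-6)^2=1, (8-4)^2=16, (1-1)^2=0, (10-10)^2=0, (9-8)^2=1, (5-3)^2=4
sum(d^2) = 68.
Step 3: rho = 1 - 6*68 / (10*(10^2 - 1)) = 1 - 408/990 = 0.587879.
Step 4: Under H0, t = rho * sqrt((n-2)/(1-rho^2)) = 2.0555 ~ t(8).
Step 5: Two-sided p-value from the t-distribution with 8 df = 0.073878.
Step 6: alpha = 0.05. fail to reject H0.

rho = 0.5879, p = 0.073878, fail to reject H0 at alpha = 0.05.


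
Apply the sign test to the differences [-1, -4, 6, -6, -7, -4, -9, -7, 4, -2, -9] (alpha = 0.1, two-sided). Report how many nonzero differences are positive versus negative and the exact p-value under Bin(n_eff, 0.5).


Step 1: Discard zero differences. Original n = 11; n_eff = number of nonzero differences = 11.
Nonzero differences (with sign): -1, -4, +6, -6, -7, -4, -9, -7, +4, -2, -9
Step 2: Count signs: positive = 2, negative = 9.
Step 3: Under H0: P(positive) = 0.5, so the number of positives S ~ Bin(11, 0.5).
Step 4: Two-sided exact p-value = sum of Bin(11,0.5) probabilities at or below the observed probability = 0.065430.
Step 5: alpha = 0.1. reject H0.

n_eff = 11, pos = 2, neg = 9, p = 0.065430, reject H0.


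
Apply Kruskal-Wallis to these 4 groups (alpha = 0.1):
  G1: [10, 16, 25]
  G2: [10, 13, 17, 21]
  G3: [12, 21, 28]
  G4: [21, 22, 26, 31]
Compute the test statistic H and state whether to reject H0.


Step 1: Combine all N = 14 observations and assign midranks.
sorted (value, group, rank): (10,G1,1.5), (10,G2,1.5), (12,G3,3), (13,G2,4), (16,G1,5), (17,G2,6), (21,G2,8), (21,G3,8), (21,G4,8), (22,G4,10), (25,G1,11), (26,G4,12), (28,G3,13), (31,G4,14)
Step 2: Sum ranks within each group.
R_1 = 17.5 (n_1 = 3)
R_2 = 19.5 (n_2 = 4)
R_3 = 24 (n_3 = 3)
R_4 = 44 (n_4 = 4)
Step 3: H = 12/(N(N+1)) * sum(R_i^2/n_i) - 3(N+1)
     = 12/(14*15) * (17.5^2/3 + 19.5^2/4 + 24^2/3 + 44^2/4) - 3*15
     = 0.057143 * 873.146 - 45
     = 4.894048.
Step 4: Ties present; correction factor C = 1 - 30/(14^3 - 14) = 0.989011. Corrected H = 4.894048 / 0.989011 = 4.948426.
Step 5: Under H0, H ~ chi^2(3); p-value = 0.175613.
Step 6: alpha = 0.1. fail to reject H0.

H = 4.9484, df = 3, p = 0.175613, fail to reject H0.


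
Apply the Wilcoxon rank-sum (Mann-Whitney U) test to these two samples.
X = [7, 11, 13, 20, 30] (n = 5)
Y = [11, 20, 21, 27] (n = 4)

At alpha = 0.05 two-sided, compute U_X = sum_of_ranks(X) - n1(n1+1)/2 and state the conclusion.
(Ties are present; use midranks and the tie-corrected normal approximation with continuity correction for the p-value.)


Step 1: Combine and sort all 9 observations; assign midranks.
sorted (value, group): (7,X), (11,X), (11,Y), (13,X), (20,X), (20,Y), (21,Y), (27,Y), (30,X)
ranks: 7->1, 11->2.5, 11->2.5, 13->4, 20->5.5, 20->5.5, 21->7, 27->8, 30->9
Step 2: Rank sum for X: R1 = 1 + 2.5 + 4 + 5.5 + 9 = 22.
Step 3: U_X = R1 - n1(n1+1)/2 = 22 - 5*6/2 = 22 - 15 = 7.
       U_Y = n1*n2 - U_X = 20 - 7 = 13.
Step 4: Ties are present, so use the tie-corrected normal approximation (with continuity correction) for the p-value.
Step 5: p-value = 0.536878; compare to alpha = 0.05. fail to reject H0.

U_X = 7, p = 0.536878, fail to reject H0 at alpha = 0.05.


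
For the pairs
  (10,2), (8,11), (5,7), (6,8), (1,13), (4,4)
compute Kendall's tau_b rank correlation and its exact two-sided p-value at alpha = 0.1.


Step 1: Enumerate the 15 unordered pairs (i,j) with i<j and classify each by sign(x_j-x_i) * sign(y_j-y_i).
  (1,2):dx=-2,dy=+9->D; (1,3):dx=-5,dy=+5->D; (1,4):dx=-4,dy=+6->D; (1,5):dx=-9,dy=+11->D
  (1,6):dx=-6,dy=+2->D; (2,3):dx=-3,dy=-4->C; (2,4):dx=-2,dy=-3->C; (2,5):dx=-7,dy=+2->D
  (2,6):dx=-4,dy=-7->C; (3,4):dx=+1,dy=+1->C; (3,5):dx=-4,dy=+6->D; (3,6):dx=-1,dy=-3->C
  (4,5):dx=-5,dy=+5->D; (4,6):dx=-2,dy=-4->C; (5,6):dx=+3,dy=-9->D
Step 2: C = 6, D = 9, total pairs = 15.
Step 3: tau = (C - D)/(n(n-1)/2) = (6 - 9)/15 = -0.200000.
Step 4: Exact two-sided p-value (enumerate n! = 720 permutations of y under H0): p = 0.719444.
Step 5: alpha = 0.1. fail to reject H0.

tau_b = -0.2000 (C=6, D=9), p = 0.719444, fail to reject H0.


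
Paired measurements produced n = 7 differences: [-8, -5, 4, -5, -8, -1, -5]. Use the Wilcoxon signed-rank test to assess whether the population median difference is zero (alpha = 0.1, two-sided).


Step 1: Drop any zero differences (none here) and take |d_i|.
|d| = [8, 5, 4, 5, 8, 1, 5]
Step 2: Midrank |d_i| (ties get averaged ranks).
ranks: |8|->6.5, |5|->4, |4|->2, |5|->4, |8|->6.5, |1|->1, |5|->4
Step 3: Attach original signs; sum ranks with positive sign and with negative sign.
W+ = 2 = 2
W- = 6.5 + 4 + 4 + 6.5 + 1 + 4 = 26
(Check: W+ + W- = 28 should equal n(n+1)/2 = 28.)
Step 4: Test statistic W = min(W+, W-) = 2.
Step 5: Ties in |d|, so use the tie-corrected normal approximation.
        E[W] = n(n+1)/4 = 7*8/4 = 14.
        Tie groups: |d|=5 (t=3), |d|=8 (t=2); sum(t^3 - t) = 30.
        Var[W] = n(n+1)(2n+1)/24 - sum(t^3-t)/48 = 840/24 - 30/48 = 34.375.
        z = (W - E[W]) / sqrt(Var[W]) = (2 - 14) / 5.8630 = -2.0467.
        Two-sided p = 2*Phi(z) = 0.040685.
Step 6: alpha = 0.1. reject H0.

W+ = 2, W- = 26, W = min = 2, p = 0.040685, reject H0.


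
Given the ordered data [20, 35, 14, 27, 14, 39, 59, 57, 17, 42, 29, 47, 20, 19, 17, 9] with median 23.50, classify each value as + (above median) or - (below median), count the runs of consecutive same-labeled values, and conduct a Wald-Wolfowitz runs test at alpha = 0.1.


Step 1: Compute median = 23.50; label A = above, B = below.
Labels in order: BABABAAABAAABBBB  (n_A = 8, n_B = 8)
Step 2: Count runs R = 9.
Step 3: Under H0 (random ordering), E[R] = 2*n_A*n_B/(n_A+n_B) + 1 = 2*8*8/16 + 1 = 9.0000.
        Var[R] = 2*n_A*n_B*(2*n_A*n_B - n_A - n_B) / ((n_A+n_B)^2 * (n_A+n_B-1)) = 14336/3840 = 3.7333.
        SD[R] = 1.9322.
Step 4: R = E[R], so z = 0 with no continuity correction.
Step 5: Two-sided p-value via normal approximation = 2*(1 - Phi(|z|)) = 1.000000.
Step 6: alpha = 0.1. fail to reject H0.

R = 9, z = 0.0000, p = 1.000000, fail to reject H0.


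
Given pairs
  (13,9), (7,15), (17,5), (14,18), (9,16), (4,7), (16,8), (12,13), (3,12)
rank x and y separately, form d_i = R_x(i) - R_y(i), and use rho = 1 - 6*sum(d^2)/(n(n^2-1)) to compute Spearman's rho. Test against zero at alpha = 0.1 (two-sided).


Step 1: Rank x and y separately (midranks; no ties here).
rank(x): 13->6, 7->3, 17->9, 14->7, 9->4, 4->2, 16->8, 12->5, 3->1
rank(y): 9->4, 15->7, 5->1, 18->9, 16->8, 7->2, 8->3, 13->6, 12->5
Step 2: d_i = R_x(i) - R_y(i); compute d_i^2.
  (6-4)^2=4, (3-7)^2=16, (9-1)^2=64, (7-9)^2=4, (4-8)^2=16, (2-2)^2=0, (8-3)^2=25, (5-6)^2=1, (1-5)^2=16
sum(d^2) = 146.
Step 3: rho = 1 - 6*146 / (9*(9^2 - 1)) = 1 - 876/720 = -0.216667.
Step 4: Under H0, t = rho * sqrt((n-2)/(1-rho^2)) = -0.5872 ~ t(7).
Step 5: Two-sided p-value from the t-distribution with 7 df = 0.575515.
Step 6: alpha = 0.1. fail to reject H0.

rho = -0.2167, p = 0.575515, fail to reject H0 at alpha = 0.1.


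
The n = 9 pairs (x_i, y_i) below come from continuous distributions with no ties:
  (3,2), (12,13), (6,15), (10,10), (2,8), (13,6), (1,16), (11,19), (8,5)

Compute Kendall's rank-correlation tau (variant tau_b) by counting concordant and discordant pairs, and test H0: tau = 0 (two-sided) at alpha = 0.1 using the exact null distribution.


Step 1: Enumerate the 36 unordered pairs (i,j) with i<j and classify each by sign(x_j-x_i) * sign(y_j-y_i).
  (1,2):dx=+9,dy=+11->C; (1,3):dx=+3,dy=+13->C; (1,4):dx=+7,dy=+8->C; (1,5):dx=-1,dy=+6->D
  (1,6):dx=+10,dy=+4->C; (1,7):dx=-2,dy=+14->D; (1,8):dx=+8,dy=+17->C; (1,9):dx=+5,dy=+3->C
  (2,3):dx=-6,dy=+2->D; (2,4):dx=-2,dy=-3->C; (2,5):dx=-10,dy=-5->C; (2,6):dx=+1,dy=-7->D
  (2,7):dx=-11,dy=+3->D; (2,8):dx=-1,dy=+6->D; (2,9):dx=-4,dy=-8->C; (3,4):dx=+4,dy=-5->D
  (3,5):dx=-4,dy=-7->C; (3,6):dx=+7,dy=-9->D; (3,7):dx=-5,dy=+1->D; (3,8):dx=+5,dy=+4->C
  (3,9):dx=+2,dy=-10->D; (4,5):dx=-8,dy=-2->C; (4,6):dx=+3,dy=-4->D; (4,7):dx=-9,dy=+6->D
  (4,8):dx=+1,dy=+9->C; (4,9):dx=-2,dy=-5->C; (5,6):dx=+11,dy=-2->D; (5,7):dx=-1,dy=+8->D
  (5,8):dx=+9,dy=+11->C; (5,9):dx=+6,dy=-3->D; (6,7):dx=-12,dy=+10->D; (6,8):dx=-2,dy=+13->D
  (6,9):dx=-5,dy=-1->C; (7,8):dx=+10,dy=+3->C; (7,9):dx=+7,dy=-11->D; (8,9):dx=-3,dy=-14->C
Step 2: C = 18, D = 18, total pairs = 36.
Step 3: tau = (C - D)/(n(n-1)/2) = (18 - 18)/36 = 0.000000.
Step 4: Exact two-sided p-value (enumerate n! = 362880 permutations of y under H0): p = 1.000000.
Step 5: alpha = 0.1. fail to reject H0.

tau_b = 0.0000 (C=18, D=18), p = 1.000000, fail to reject H0.


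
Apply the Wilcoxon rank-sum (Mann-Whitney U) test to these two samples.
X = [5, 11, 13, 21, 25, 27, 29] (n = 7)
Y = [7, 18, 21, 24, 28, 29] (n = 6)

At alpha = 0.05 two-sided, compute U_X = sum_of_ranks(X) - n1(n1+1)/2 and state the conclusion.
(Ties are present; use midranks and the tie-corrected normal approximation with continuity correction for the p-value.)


Step 1: Combine and sort all 13 observations; assign midranks.
sorted (value, group): (5,X), (7,Y), (11,X), (13,X), (18,Y), (21,X), (21,Y), (24,Y), (25,X), (27,X), (28,Y), (29,X), (29,Y)
ranks: 5->1, 7->2, 11->3, 13->4, 18->5, 21->6.5, 21->6.5, 24->8, 25->9, 27->10, 28->11, 29->12.5, 29->12.5
Step 2: Rank sum for X: R1 = 1 + 3 + 4 + 6.5 + 9 + 10 + 12.5 = 46.
Step 3: U_X = R1 - n1(n1+1)/2 = 46 - 7*8/2 = 46 - 28 = 18.
       U_Y = n1*n2 - U_X = 42 - 18 = 24.
Step 4: Ties are present, so use the tie-corrected normal approximation (with continuity correction) for the p-value.
Step 5: p-value = 0.720247; compare to alpha = 0.05. fail to reject H0.

U_X = 18, p = 0.720247, fail to reject H0 at alpha = 0.05.


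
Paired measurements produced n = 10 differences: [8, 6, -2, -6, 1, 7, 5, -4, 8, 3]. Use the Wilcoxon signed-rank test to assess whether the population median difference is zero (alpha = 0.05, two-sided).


Step 1: Drop any zero differences (none here) and take |d_i|.
|d| = [8, 6, 2, 6, 1, 7, 5, 4, 8, 3]
Step 2: Midrank |d_i| (ties get averaged ranks).
ranks: |8|->9.5, |6|->6.5, |2|->2, |6|->6.5, |1|->1, |7|->8, |5|->5, |4|->4, |8|->9.5, |3|->3
Step 3: Attach original signs; sum ranks with positive sign and with negative sign.
W+ = 9.5 + 6.5 + 1 + 8 + 5 + 9.5 + 3 = 42.5
W- = 2 + 6.5 + 4 = 12.5
(Check: W+ + W- = 55 should equal n(n+1)/2 = 55.)
Step 4: Test statistic W = min(W+, W-) = 12.5.
Step 5: Ties in |d|, so use the tie-corrected normal approximation.
        E[W] = n(n+1)/4 = 10*11/4 = 27.5.
        Tie groups: |d|=6 (t=2), |d|=8 (t=2); sum(t^3 - t) = 12.
        Var[W] = n(n+1)(2n+1)/24 - sum(t^3-t)/48 = 2310/24 - 12/48 = 96.
        z = (W - E[W]) / sqrt(Var[W]) = (12.5 - 27.5) / 9.7980 = -1.5309.
        Two-sided p = 2*Phi(z) = 0.125786.
Step 6: alpha = 0.05. fail to reject H0.

W+ = 42.5, W- = 12.5, W = min = 12.5, p = 0.125786, fail to reject H0.


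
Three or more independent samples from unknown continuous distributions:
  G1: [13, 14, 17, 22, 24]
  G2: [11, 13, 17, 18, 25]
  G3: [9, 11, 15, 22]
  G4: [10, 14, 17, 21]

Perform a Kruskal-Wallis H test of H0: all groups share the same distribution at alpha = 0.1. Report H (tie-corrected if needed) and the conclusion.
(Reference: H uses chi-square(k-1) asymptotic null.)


Step 1: Combine all N = 18 observations and assign midranks.
sorted (value, group, rank): (9,G3,1), (10,G4,2), (11,G2,3.5), (11,G3,3.5), (13,G1,5.5), (13,G2,5.5), (14,G1,7.5), (14,G4,7.5), (15,G3,9), (17,G1,11), (17,G2,11), (17,G4,11), (18,G2,13), (21,G4,14), (22,G1,15.5), (22,G3,15.5), (24,G1,17), (25,G2,18)
Step 2: Sum ranks within each group.
R_1 = 56.5 (n_1 = 5)
R_2 = 51 (n_2 = 5)
R_3 = 29 (n_3 = 4)
R_4 = 34.5 (n_4 = 4)
Step 3: H = 12/(N(N+1)) * sum(R_i^2/n_i) - 3(N+1)
     = 12/(18*19) * (56.5^2/5 + 51^2/5 + 29^2/4 + 34.5^2/4) - 3*19
     = 0.035088 * 1666.46 - 57
     = 1.472368.
Step 4: Ties present; correction factor C = 1 - 48/(18^3 - 18) = 0.991744. Corrected H = 1.472368 / 0.991744 = 1.484625.
Step 5: Under H0, H ~ chi^2(3); p-value = 0.685823.
Step 6: alpha = 0.1. fail to reject H0.

H = 1.4846, df = 3, p = 0.685823, fail to reject H0.


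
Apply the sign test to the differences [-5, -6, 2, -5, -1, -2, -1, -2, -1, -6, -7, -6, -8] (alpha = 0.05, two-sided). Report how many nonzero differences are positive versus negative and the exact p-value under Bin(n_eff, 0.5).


Step 1: Discard zero differences. Original n = 13; n_eff = number of nonzero differences = 13.
Nonzero differences (with sign): -5, -6, +2, -5, -1, -2, -1, -2, -1, -6, -7, -6, -8
Step 2: Count signs: positive = 1, negative = 12.
Step 3: Under H0: P(positive) = 0.5, so the number of positives S ~ Bin(13, 0.5).
Step 4: Two-sided exact p-value = sum of Bin(13,0.5) probabilities at or below the observed probability = 0.003418.
Step 5: alpha = 0.05. reject H0.

n_eff = 13, pos = 1, neg = 12, p = 0.003418, reject H0.


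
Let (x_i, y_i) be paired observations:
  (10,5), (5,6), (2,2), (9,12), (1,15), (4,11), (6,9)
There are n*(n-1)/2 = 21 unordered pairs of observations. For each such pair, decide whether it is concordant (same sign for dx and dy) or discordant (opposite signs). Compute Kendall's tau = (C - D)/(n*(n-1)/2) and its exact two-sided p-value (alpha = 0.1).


Step 1: Enumerate the 21 unordered pairs (i,j) with i<j and classify each by sign(x_j-x_i) * sign(y_j-y_i).
  (1,2):dx=-5,dy=+1->D; (1,3):dx=-8,dy=-3->C; (1,4):dx=-1,dy=+7->D; (1,5):dx=-9,dy=+10->D
  (1,6):dx=-6,dy=+6->D; (1,7):dx=-4,dy=+4->D; (2,3):dx=-3,dy=-4->C; (2,4):dx=+4,dy=+6->C
  (2,5):dx=-4,dy=+9->D; (2,6):dx=-1,dy=+5->D; (2,7):dx=+1,dy=+3->C; (3,4):dx=+7,dy=+10->C
  (3,5):dx=-1,dy=+13->D; (3,6):dx=+2,dy=+9->C; (3,7):dx=+4,dy=+7->C; (4,5):dx=-8,dy=+3->D
  (4,6):dx=-5,dy=-1->C; (4,7):dx=-3,dy=-3->C; (5,6):dx=+3,dy=-4->D; (5,7):dx=+5,dy=-6->D
  (6,7):dx=+2,dy=-2->D
Step 2: C = 9, D = 12, total pairs = 21.
Step 3: tau = (C - D)/(n(n-1)/2) = (9 - 12)/21 = -0.142857.
Step 4: Exact two-sided p-value (enumerate n! = 5040 permutations of y under H0): p = 0.772619.
Step 5: alpha = 0.1. fail to reject H0.

tau_b = -0.1429 (C=9, D=12), p = 0.772619, fail to reject H0.


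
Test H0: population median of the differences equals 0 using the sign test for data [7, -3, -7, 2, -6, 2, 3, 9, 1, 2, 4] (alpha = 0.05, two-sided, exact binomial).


Step 1: Discard zero differences. Original n = 11; n_eff = number of nonzero differences = 11.
Nonzero differences (with sign): +7, -3, -7, +2, -6, +2, +3, +9, +1, +2, +4
Step 2: Count signs: positive = 8, negative = 3.
Step 3: Under H0: P(positive) = 0.5, so the number of positives S ~ Bin(11, 0.5).
Step 4: Two-sided exact p-value = sum of Bin(11,0.5) probabilities at or below the observed probability = 0.226562.
Step 5: alpha = 0.05. fail to reject H0.

n_eff = 11, pos = 8, neg = 3, p = 0.226562, fail to reject H0.


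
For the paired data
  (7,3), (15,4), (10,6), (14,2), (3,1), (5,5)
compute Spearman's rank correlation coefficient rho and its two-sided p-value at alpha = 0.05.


Step 1: Rank x and y separately (midranks; no ties here).
rank(x): 7->3, 15->6, 10->4, 14->5, 3->1, 5->2
rank(y): 3->3, 4->4, 6->6, 2->2, 1->1, 5->5
Step 2: d_i = R_x(i) - R_y(i); compute d_i^2.
  (3-3)^2=0, (6-4)^2=4, (4-6)^2=4, (5-2)^2=9, (1-1)^2=0, (2-5)^2=9
sum(d^2) = 26.
Step 3: rho = 1 - 6*26 / (6*(6^2 - 1)) = 1 - 156/210 = 0.257143.
Step 4: Under H0, t = rho * sqrt((n-2)/(1-rho^2)) = 0.5322 ~ t(4).
Step 5: Two-sided p-value from the t-distribution with 4 df = 0.622787.
Step 6: alpha = 0.05. fail to reject H0.

rho = 0.2571, p = 0.622787, fail to reject H0 at alpha = 0.05.


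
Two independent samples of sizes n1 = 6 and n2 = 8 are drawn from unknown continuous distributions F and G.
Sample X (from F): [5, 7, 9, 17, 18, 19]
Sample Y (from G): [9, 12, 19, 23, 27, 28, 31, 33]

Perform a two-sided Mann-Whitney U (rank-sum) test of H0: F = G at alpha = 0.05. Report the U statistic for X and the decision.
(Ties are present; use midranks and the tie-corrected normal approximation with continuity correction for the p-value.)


Step 1: Combine and sort all 14 observations; assign midranks.
sorted (value, group): (5,X), (7,X), (9,X), (9,Y), (12,Y), (17,X), (18,X), (19,X), (19,Y), (23,Y), (27,Y), (28,Y), (31,Y), (33,Y)
ranks: 5->1, 7->2, 9->3.5, 9->3.5, 12->5, 17->6, 18->7, 19->8.5, 19->8.5, 23->10, 27->11, 28->12, 31->13, 33->14
Step 2: Rank sum for X: R1 = 1 + 2 + 3.5 + 6 + 7 + 8.5 = 28.
Step 3: U_X = R1 - n1(n1+1)/2 = 28 - 6*7/2 = 28 - 21 = 7.
       U_Y = n1*n2 - U_X = 48 - 7 = 41.
Step 4: Ties are present, so use the tie-corrected normal approximation (with continuity correction) for the p-value.
Step 5: p-value = 0.032774; compare to alpha = 0.05. reject H0.

U_X = 7, p = 0.032774, reject H0 at alpha = 0.05.


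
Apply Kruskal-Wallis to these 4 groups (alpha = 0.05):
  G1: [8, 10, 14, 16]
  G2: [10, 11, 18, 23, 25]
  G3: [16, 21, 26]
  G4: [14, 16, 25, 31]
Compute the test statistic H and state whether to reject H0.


Step 1: Combine all N = 16 observations and assign midranks.
sorted (value, group, rank): (8,G1,1), (10,G1,2.5), (10,G2,2.5), (11,G2,4), (14,G1,5.5), (14,G4,5.5), (16,G1,8), (16,G3,8), (16,G4,8), (18,G2,10), (21,G3,11), (23,G2,12), (25,G2,13.5), (25,G4,13.5), (26,G3,15), (31,G4,16)
Step 2: Sum ranks within each group.
R_1 = 17 (n_1 = 4)
R_2 = 42 (n_2 = 5)
R_3 = 34 (n_3 = 3)
R_4 = 43 (n_4 = 4)
Step 3: H = 12/(N(N+1)) * sum(R_i^2/n_i) - 3(N+1)
     = 12/(16*17) * (17^2/4 + 42^2/5 + 34^2/3 + 43^2/4) - 3*17
     = 0.044118 * 1272.63 - 51
     = 5.145588.
Step 4: Ties present; correction factor C = 1 - 42/(16^3 - 16) = 0.989706. Corrected H = 5.145588 / 0.989706 = 5.199108.
Step 5: Under H0, H ~ chi^2(3); p-value = 0.157785.
Step 6: alpha = 0.05. fail to reject H0.

H = 5.1991, df = 3, p = 0.157785, fail to reject H0.


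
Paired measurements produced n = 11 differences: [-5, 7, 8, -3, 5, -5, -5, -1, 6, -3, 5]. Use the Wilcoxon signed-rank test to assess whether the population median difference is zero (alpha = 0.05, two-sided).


Step 1: Drop any zero differences (none here) and take |d_i|.
|d| = [5, 7, 8, 3, 5, 5, 5, 1, 6, 3, 5]
Step 2: Midrank |d_i| (ties get averaged ranks).
ranks: |5|->6, |7|->10, |8|->11, |3|->2.5, |5|->6, |5|->6, |5|->6, |1|->1, |6|->9, |3|->2.5, |5|->6
Step 3: Attach original signs; sum ranks with positive sign and with negative sign.
W+ = 10 + 11 + 6 + 9 + 6 = 42
W- = 6 + 2.5 + 6 + 6 + 1 + 2.5 = 24
(Check: W+ + W- = 66 should equal n(n+1)/2 = 66.)
Step 4: Test statistic W = min(W+, W-) = 24.
Step 5: Ties in |d|, so use the tie-corrected normal approximation.
        E[W] = n(n+1)/4 = 11*12/4 = 33.
        Tie groups: |d|=3 (t=2), |d|=5 (t=5); sum(t^3 - t) = 126.
        Var[W] = n(n+1)(2n+1)/24 - sum(t^3-t)/48 = 3036/24 - 126/48 = 123.875.
        z = (W - E[W]) / sqrt(Var[W]) = (24 - 33) / 11.1299 = -0.8086.
        Two-sided p = 2*Phi(z) = 0.418727.
Step 6: alpha = 0.05. fail to reject H0.

W+ = 42, W- = 24, W = min = 24, p = 0.418727, fail to reject H0.


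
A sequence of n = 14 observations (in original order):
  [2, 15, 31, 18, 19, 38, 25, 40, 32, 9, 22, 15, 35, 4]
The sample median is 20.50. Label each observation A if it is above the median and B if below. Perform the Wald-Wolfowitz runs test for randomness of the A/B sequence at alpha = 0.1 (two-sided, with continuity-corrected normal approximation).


Step 1: Compute median = 20.50; label A = above, B = below.
Labels in order: BBABBAAAABABAB  (n_A = 7, n_B = 7)
Step 2: Count runs R = 9.
Step 3: Under H0 (random ordering), E[R] = 2*n_A*n_B/(n_A+n_B) + 1 = 2*7*7/14 + 1 = 8.0000.
        Var[R] = 2*n_A*n_B*(2*n_A*n_B - n_A - n_B) / ((n_A+n_B)^2 * (n_A+n_B-1)) = 8232/2548 = 3.2308.
        SD[R] = 1.7974.
Step 4: Continuity-corrected z = (R - 0.5 - E[R]) / SD[R] = (9 - 0.5 - 8.0000) / 1.7974 = 0.2782.
Step 5: Two-sided p-value via normal approximation = 2*(1 - Phi(|z|)) = 0.780879.
Step 6: alpha = 0.1. fail to reject H0.

R = 9, z = 0.2782, p = 0.780879, fail to reject H0.


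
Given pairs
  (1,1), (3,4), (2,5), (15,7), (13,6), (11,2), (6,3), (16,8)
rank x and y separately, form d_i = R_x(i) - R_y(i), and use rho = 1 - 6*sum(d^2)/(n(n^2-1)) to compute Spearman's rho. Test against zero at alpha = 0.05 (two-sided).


Step 1: Rank x and y separately (midranks; no ties here).
rank(x): 1->1, 3->3, 2->2, 15->7, 13->6, 11->5, 6->4, 16->8
rank(y): 1->1, 4->4, 5->5, 7->7, 6->6, 2->2, 3->3, 8->8
Step 2: d_i = R_x(i) - R_y(i); compute d_i^2.
  (1-1)^2=0, (3-4)^2=1, (2-5)^2=9, (7-7)^2=0, (6-6)^2=0, (5-2)^2=9, (4-3)^2=1, (8-8)^2=0
sum(d^2) = 20.
Step 3: rho = 1 - 6*20 / (8*(8^2 - 1)) = 1 - 120/504 = 0.761905.
Step 4: Under H0, t = rho * sqrt((n-2)/(1-rho^2)) = 2.8814 ~ t(6).
Step 5: Two-sided p-value from the t-distribution with 6 df = 0.028005.
Step 6: alpha = 0.05. reject H0.

rho = 0.7619, p = 0.028005, reject H0 at alpha = 0.05.


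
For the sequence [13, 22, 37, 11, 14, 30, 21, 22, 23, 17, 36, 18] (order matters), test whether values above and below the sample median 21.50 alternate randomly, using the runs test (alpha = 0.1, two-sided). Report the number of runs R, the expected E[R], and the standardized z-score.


Step 1: Compute median = 21.50; label A = above, B = below.
Labels in order: BAABBABAABAB  (n_A = 6, n_B = 6)
Step 2: Count runs R = 9.
Step 3: Under H0 (random ordering), E[R] = 2*n_A*n_B/(n_A+n_B) + 1 = 2*6*6/12 + 1 = 7.0000.
        Var[R] = 2*n_A*n_B*(2*n_A*n_B - n_A - n_B) / ((n_A+n_B)^2 * (n_A+n_B-1)) = 4320/1584 = 2.7273.
        SD[R] = 1.6514.
Step 4: Continuity-corrected z = (R - 0.5 - E[R]) / SD[R] = (9 - 0.5 - 7.0000) / 1.6514 = 0.9083.
Step 5: Two-sided p-value via normal approximation = 2*(1 - Phi(|z|)) = 0.363722.
Step 6: alpha = 0.1. fail to reject H0.

R = 9, z = 0.9083, p = 0.363722, fail to reject H0.


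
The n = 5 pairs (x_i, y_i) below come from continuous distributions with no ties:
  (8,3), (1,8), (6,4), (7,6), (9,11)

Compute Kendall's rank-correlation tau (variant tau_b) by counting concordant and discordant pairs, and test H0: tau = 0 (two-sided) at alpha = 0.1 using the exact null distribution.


Step 1: Enumerate the 10 unordered pairs (i,j) with i<j and classify each by sign(x_j-x_i) * sign(y_j-y_i).
  (1,2):dx=-7,dy=+5->D; (1,3):dx=-2,dy=+1->D; (1,4):dx=-1,dy=+3->D; (1,5):dx=+1,dy=+8->C
  (2,3):dx=+5,dy=-4->D; (2,4):dx=+6,dy=-2->D; (2,5):dx=+8,dy=+3->C; (3,4):dx=+1,dy=+2->C
  (3,5):dx=+3,dy=+7->C; (4,5):dx=+2,dy=+5->C
Step 2: C = 5, D = 5, total pairs = 10.
Step 3: tau = (C - D)/(n(n-1)/2) = (5 - 5)/10 = 0.000000.
Step 4: Exact two-sided p-value (enumerate n! = 120 permutations of y under H0): p = 1.000000.
Step 5: alpha = 0.1. fail to reject H0.

tau_b = 0.0000 (C=5, D=5), p = 1.000000, fail to reject H0.


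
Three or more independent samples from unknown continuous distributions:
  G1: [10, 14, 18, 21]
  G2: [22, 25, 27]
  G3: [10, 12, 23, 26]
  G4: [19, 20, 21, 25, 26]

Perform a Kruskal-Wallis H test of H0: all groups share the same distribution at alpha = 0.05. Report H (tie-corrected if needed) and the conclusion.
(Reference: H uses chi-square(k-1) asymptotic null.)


Step 1: Combine all N = 16 observations and assign midranks.
sorted (value, group, rank): (10,G1,1.5), (10,G3,1.5), (12,G3,3), (14,G1,4), (18,G1,5), (19,G4,6), (20,G4,7), (21,G1,8.5), (21,G4,8.5), (22,G2,10), (23,G3,11), (25,G2,12.5), (25,G4,12.5), (26,G3,14.5), (26,G4,14.5), (27,G2,16)
Step 2: Sum ranks within each group.
R_1 = 19 (n_1 = 4)
R_2 = 38.5 (n_2 = 3)
R_3 = 30 (n_3 = 4)
R_4 = 48.5 (n_4 = 5)
Step 3: H = 12/(N(N+1)) * sum(R_i^2/n_i) - 3(N+1)
     = 12/(16*17) * (19^2/4 + 38.5^2/3 + 30^2/4 + 48.5^2/5) - 3*17
     = 0.044118 * 1279.78 - 51
     = 5.461029.
Step 4: Ties present; correction factor C = 1 - 24/(16^3 - 16) = 0.994118. Corrected H = 5.461029 / 0.994118 = 5.493343.
Step 5: Under H0, H ~ chi^2(3); p-value = 0.139037.
Step 6: alpha = 0.05. fail to reject H0.

H = 5.4933, df = 3, p = 0.139037, fail to reject H0.


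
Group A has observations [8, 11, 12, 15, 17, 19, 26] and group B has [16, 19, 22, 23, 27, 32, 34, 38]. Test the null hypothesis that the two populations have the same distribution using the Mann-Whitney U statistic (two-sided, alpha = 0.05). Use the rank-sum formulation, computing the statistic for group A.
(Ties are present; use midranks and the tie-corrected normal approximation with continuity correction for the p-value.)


Step 1: Combine and sort all 15 observations; assign midranks.
sorted (value, group): (8,X), (11,X), (12,X), (15,X), (16,Y), (17,X), (19,X), (19,Y), (22,Y), (23,Y), (26,X), (27,Y), (32,Y), (34,Y), (38,Y)
ranks: 8->1, 11->2, 12->3, 15->4, 16->5, 17->6, 19->7.5, 19->7.5, 22->9, 23->10, 26->11, 27->12, 32->13, 34->14, 38->15
Step 2: Rank sum for X: R1 = 1 + 2 + 3 + 4 + 6 + 7.5 + 11 = 34.5.
Step 3: U_X = R1 - n1(n1+1)/2 = 34.5 - 7*8/2 = 34.5 - 28 = 6.5.
       U_Y = n1*n2 - U_X = 56 - 6.5 = 49.5.
Step 4: Ties are present, so use the tie-corrected normal approximation (with continuity correction) for the p-value.
Step 5: p-value = 0.014997; compare to alpha = 0.05. reject H0.

U_X = 6.5, p = 0.014997, reject H0 at alpha = 0.05.
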